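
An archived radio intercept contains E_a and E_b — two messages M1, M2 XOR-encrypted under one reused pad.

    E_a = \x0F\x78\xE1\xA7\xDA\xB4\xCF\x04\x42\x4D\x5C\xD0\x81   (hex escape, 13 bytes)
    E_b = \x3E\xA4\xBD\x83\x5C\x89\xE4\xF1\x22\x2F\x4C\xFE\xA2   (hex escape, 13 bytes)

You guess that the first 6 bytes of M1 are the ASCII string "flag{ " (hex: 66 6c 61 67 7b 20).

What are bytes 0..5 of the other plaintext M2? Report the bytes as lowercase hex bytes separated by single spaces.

57 b0 3d 43 fd 1d

First, E_a ⊕ E_b = (M1 ⊕ K) ⊕ (M2 ⊕ K) = M1 ⊕ M2, so the key drops out. Then M2 = (M1 ⊕ M2) ⊕ M1 over the first 6 bytes.
byte 0: (0f xor 3e) xor 66 = 31 xor 66 = 57
byte 1: (78 xor a4) xor 6c = dc xor 6c = b0
byte 2: (e1 xor bd) xor 61 = 5c xor 61 = 3d
byte 3: (a7 xor 83) xor 67 = 24 xor 67 = 43
byte 4: (da xor 5c) xor 7b = 86 xor 7b = fd
byte 5: (b4 xor 89) xor 20 = 3d xor 20 = 1d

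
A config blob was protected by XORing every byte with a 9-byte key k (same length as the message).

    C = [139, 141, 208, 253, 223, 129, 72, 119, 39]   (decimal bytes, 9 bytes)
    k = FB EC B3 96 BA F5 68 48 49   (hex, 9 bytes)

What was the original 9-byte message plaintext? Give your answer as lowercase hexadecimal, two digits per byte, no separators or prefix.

byte 0: 10001011 ⊕ 11111011 = 01110000
byte 1: 10001101 ⊕ 11101100 = 01100001
byte 2: 11010000 ⊕ 10110011 = 01100011
byte 3: 11111101 ⊕ 10010110 = 01101011
byte 4: 11011111 ⊕ 10111010 = 01100101
byte 5: 10000001 ⊕ 11110101 = 01110100
byte 6: 01001000 ⊕ 01101000 = 00100000
byte 7: 01110111 ⊕ 01001000 = 00111111
byte 8: 00100111 ⊕ 01001001 = 01101110

7061636b6574203f6e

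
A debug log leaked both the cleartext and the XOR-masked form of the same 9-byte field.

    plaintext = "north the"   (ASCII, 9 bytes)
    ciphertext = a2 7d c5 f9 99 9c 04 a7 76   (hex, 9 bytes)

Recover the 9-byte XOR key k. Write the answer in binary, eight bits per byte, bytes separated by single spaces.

11001100 00010010 10110111 10001101 11110001 10111100 01110000 11001111 00010011

Since ciphertext = plaintext ⊕ k, XORing both sides with plaintext gives k = plaintext ⊕ ciphertext.
byte 0: 6e xor a2 = cc
byte 1: 6f xor 7d = 12
byte 2: 72 xor c5 = b7
byte 3: 74 xor f9 = 8d
byte 4: 68 xor 99 = f1
byte 5: 20 xor 9c = bc
byte 6: 74 xor 04 = 70
byte 7: 68 xor a7 = cf
byte 8: 65 xor 76 = 13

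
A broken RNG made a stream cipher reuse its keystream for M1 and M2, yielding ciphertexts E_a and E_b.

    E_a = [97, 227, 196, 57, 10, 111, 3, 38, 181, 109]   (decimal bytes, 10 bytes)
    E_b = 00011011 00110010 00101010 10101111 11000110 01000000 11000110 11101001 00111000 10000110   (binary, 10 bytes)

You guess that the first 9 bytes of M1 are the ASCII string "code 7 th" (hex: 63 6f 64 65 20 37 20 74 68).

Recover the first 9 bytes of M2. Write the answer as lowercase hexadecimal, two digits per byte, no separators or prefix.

First, E_a ⊕ E_b = (M1 ⊕ K) ⊕ (M2 ⊕ K) = M1 ⊕ M2, so the key drops out. Then M2 = (M1 ⊕ M2) ⊕ M1 over the first 9 bytes.
byte 0: (61 ⊕ 1b) ⊕ 63 = 7a ⊕ 63 = 19
byte 1: (e3 ⊕ 32) ⊕ 6f = d1 ⊕ 6f = be
byte 2: (c4 ⊕ 2a) ⊕ 64 = ee ⊕ 64 = 8a
byte 3: (39 ⊕ af) ⊕ 65 = 96 ⊕ 65 = f3
byte 4: (0a ⊕ c6) ⊕ 20 = cc ⊕ 20 = ec
byte 5: (6f ⊕ 40) ⊕ 37 = 2f ⊕ 37 = 18
byte 6: (03 ⊕ c6) ⊕ 20 = c5 ⊕ 20 = e5
byte 7: (26 ⊕ e9) ⊕ 74 = cf ⊕ 74 = bb
byte 8: (b5 ⊕ 38) ⊕ 68 = 8d ⊕ 68 = e5

19be8af3ec18e5bbe5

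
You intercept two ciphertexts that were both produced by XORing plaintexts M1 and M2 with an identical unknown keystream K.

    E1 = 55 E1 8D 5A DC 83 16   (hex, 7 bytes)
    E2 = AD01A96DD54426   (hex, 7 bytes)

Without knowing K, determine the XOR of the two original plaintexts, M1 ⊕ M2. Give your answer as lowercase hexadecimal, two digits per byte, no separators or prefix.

E1 ⊕ E2 = (M1 ⊕ K) ⊕ (M2 ⊕ K) = M1 ⊕ M2 — the shared key cancels under XOR.
01010101 ^ 10101101 = 11111000
11100001 ^ 00000001 = 11100000
10001101 ^ 10101001 = 00100100
01011010 ^ 01101101 = 00110111
11011100 ^ 11010101 = 00001001
10000011 ^ 01000100 = 11000111
00010110 ^ 00100110 = 00110000

f8e0243709c730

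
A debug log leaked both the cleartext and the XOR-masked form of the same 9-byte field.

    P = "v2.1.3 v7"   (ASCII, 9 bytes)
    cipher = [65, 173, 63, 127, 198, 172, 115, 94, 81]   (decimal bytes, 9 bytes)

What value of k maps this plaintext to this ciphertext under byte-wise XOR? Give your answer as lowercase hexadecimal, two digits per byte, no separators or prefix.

Since cipher = P ⊕ k, XORing both sides with P gives k = P ⊕ cipher.
byte 0: 76 XOR 41 = 37
byte 1: 32 XOR ad = 9f
byte 2: 2e XOR 3f = 11
byte 3: 31 XOR 7f = 4e
byte 4: 2e XOR c6 = e8
byte 5: 33 XOR ac = 9f
byte 6: 20 XOR 73 = 53
byte 7: 76 XOR 5e = 28
byte 8: 37 XOR 51 = 66

379f114ee89f532866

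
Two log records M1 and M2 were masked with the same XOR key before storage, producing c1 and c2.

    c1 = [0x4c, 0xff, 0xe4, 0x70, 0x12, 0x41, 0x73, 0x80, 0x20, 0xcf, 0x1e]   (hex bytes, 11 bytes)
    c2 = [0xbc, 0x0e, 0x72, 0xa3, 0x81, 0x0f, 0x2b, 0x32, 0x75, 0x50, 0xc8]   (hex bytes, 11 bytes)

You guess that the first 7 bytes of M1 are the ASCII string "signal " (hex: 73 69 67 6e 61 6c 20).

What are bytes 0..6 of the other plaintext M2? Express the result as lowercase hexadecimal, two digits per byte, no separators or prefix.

First, c1 ⊕ c2 = (M1 ⊕ K) ⊕ (M2 ⊕ K) = M1 ⊕ M2, so the key drops out. Then M2 = (M1 ⊕ M2) ⊕ M1 over the first 7 bytes.
byte 0: (4c XOR bc) XOR 73 = f0 XOR 73 = 83
byte 1: (ff XOR 0e) XOR 69 = f1 XOR 69 = 98
byte 2: (e4 XOR 72) XOR 67 = 96 XOR 67 = f1
byte 3: (70 XOR a3) XOR 6e = d3 XOR 6e = bd
byte 4: (12 XOR 81) XOR 61 = 93 XOR 61 = f2
byte 5: (41 XOR 0f) XOR 6c = 4e XOR 6c = 22
byte 6: (73 XOR 2b) XOR 20 = 58 XOR 20 = 78

8398f1bdf22278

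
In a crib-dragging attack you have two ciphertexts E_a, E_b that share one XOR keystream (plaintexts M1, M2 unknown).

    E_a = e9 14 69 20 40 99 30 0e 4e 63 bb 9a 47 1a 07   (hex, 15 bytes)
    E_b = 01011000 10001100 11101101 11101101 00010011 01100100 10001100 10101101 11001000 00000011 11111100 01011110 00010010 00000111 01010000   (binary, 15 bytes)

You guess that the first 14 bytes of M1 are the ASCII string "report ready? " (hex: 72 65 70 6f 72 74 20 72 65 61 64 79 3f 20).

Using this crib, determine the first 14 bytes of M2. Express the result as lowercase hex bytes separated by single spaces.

c3 fd f4 a2 21 89 9c d1 e3 01 23 bd 6a 3d

First, E_a ⊕ E_b = (M1 ⊕ K) ⊕ (M2 ⊕ K) = M1 ⊕ M2, so the key drops out. Then M2 = (M1 ⊕ M2) ⊕ M1 over the first 14 bytes.
byte 0: (e9 ^ 58) ^ 72 = b1 ^ 72 = c3
byte 1: (14 ^ 8c) ^ 65 = 98 ^ 65 = fd
byte 2: (69 ^ ed) ^ 70 = 84 ^ 70 = f4
byte 3: (20 ^ ed) ^ 6f = cd ^ 6f = a2
byte 4: (40 ^ 13) ^ 72 = 53 ^ 72 = 21
byte 5: (99 ^ 64) ^ 74 = fd ^ 74 = 89
byte 6: (30 ^ 8c) ^ 20 = bc ^ 20 = 9c
byte 7: (0e ^ ad) ^ 72 = a3 ^ 72 = d1
byte 8: (4e ^ c8) ^ 65 = 86 ^ 65 = e3
byte 9: (63 ^ 03) ^ 61 = 60 ^ 61 = 01
byte 10: (bb ^ fc) ^ 64 = 47 ^ 64 = 23
byte 11: (9a ^ 5e) ^ 79 = c4 ^ 79 = bd
byte 12: (47 ^ 12) ^ 3f = 55 ^ 3f = 6a
byte 13: (1a ^ 07) ^ 20 = 1d ^ 20 = 3d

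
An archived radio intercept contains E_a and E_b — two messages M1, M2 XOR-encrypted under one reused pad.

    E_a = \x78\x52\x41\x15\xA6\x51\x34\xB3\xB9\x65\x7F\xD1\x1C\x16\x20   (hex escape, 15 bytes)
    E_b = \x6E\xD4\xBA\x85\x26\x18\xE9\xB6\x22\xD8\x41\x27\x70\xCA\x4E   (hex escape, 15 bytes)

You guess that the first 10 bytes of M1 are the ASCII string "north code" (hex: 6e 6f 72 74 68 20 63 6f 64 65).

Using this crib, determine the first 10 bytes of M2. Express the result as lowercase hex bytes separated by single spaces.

78 e9 89 e4 e8 69 be 6a ff d8

First, E_a ⊕ E_b = (M1 ⊕ K) ⊕ (M2 ⊕ K) = M1 ⊕ M2, so the key drops out. Then M2 = (M1 ⊕ M2) ⊕ M1 over the first 10 bytes.
byte 0: (78 ⊕ 6e) ⊕ 6e = 16 ⊕ 6e = 78
byte 1: (52 ⊕ d4) ⊕ 6f = 86 ⊕ 6f = e9
byte 2: (41 ⊕ ba) ⊕ 72 = fb ⊕ 72 = 89
byte 3: (15 ⊕ 85) ⊕ 74 = 90 ⊕ 74 = e4
byte 4: (a6 ⊕ 26) ⊕ 68 = 80 ⊕ 68 = e8
byte 5: (51 ⊕ 18) ⊕ 20 = 49 ⊕ 20 = 69
byte 6: (34 ⊕ e9) ⊕ 63 = dd ⊕ 63 = be
byte 7: (b3 ⊕ b6) ⊕ 6f = 05 ⊕ 6f = 6a
byte 8: (b9 ⊕ 22) ⊕ 64 = 9b ⊕ 64 = ff
byte 9: (65 ⊕ d8) ⊕ 65 = bd ⊕ 65 = d8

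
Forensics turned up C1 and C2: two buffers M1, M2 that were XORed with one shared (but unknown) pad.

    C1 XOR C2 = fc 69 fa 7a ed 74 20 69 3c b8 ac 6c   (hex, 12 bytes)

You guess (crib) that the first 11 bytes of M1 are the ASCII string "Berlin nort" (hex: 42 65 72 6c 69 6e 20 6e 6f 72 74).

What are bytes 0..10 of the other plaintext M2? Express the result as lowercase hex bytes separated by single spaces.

Since C1 ⊕ C2 = M1 ⊕ M2, XORing with the guessed M1 bytes yields the corresponding M2 bytes: M2 = (C1 ⊕ C2) ⊕ M1.
252 ^  66 = 190
105 ^ 101 =  12
250 ^ 114 = 136
122 ^ 108 =  22
237 ^ 105 = 132
116 ^ 110 =  26
 32 ^  32 =   0
105 ^ 110 =   7
 60 ^ 111 =  83
184 ^ 114 = 202
172 ^ 116 = 216

be 0c 88 16 84 1a 00 07 53 ca d8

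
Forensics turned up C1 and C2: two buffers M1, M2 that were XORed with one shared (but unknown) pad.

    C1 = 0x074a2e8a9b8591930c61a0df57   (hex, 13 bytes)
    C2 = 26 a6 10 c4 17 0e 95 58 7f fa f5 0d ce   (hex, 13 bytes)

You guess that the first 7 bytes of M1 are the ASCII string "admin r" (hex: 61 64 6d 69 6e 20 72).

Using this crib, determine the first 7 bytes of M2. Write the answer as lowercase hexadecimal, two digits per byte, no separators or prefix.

40885327e2ab76

First, C1 ⊕ C2 = (M1 ⊕ K) ⊕ (M2 ⊕ K) = M1 ⊕ M2, so the key drops out. Then M2 = (M1 ⊕ M2) ⊕ M1 over the first 7 bytes.
byte 0: (07 xor 26) xor 61 = 21 xor 61 = 40
byte 1: (4a xor a6) xor 64 = ec xor 64 = 88
byte 2: (2e xor 10) xor 6d = 3e xor 6d = 53
byte 3: (8a xor c4) xor 69 = 4e xor 69 = 27
byte 4: (9b xor 17) xor 6e = 8c xor 6e = e2
byte 5: (85 xor 0e) xor 20 = 8b xor 20 = ab
byte 6: (91 xor 95) xor 72 = 04 xor 72 = 76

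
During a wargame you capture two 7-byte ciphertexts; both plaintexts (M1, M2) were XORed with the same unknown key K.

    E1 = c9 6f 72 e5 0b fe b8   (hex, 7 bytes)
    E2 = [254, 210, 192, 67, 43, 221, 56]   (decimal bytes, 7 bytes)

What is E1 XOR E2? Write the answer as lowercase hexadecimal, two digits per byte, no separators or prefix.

37bdb2a6202380

E1 ⊕ E2 = (M1 ⊕ K) ⊕ (M2 ⊕ K) = M1 ⊕ M2 — the shared key cancels under XOR.
201 ⊕ 254 =  55
111 ⊕ 210 = 189
114 ⊕ 192 = 178
229 ⊕  67 = 166
 11 ⊕  43 =  32
254 ⊕ 221 =  35
184 ⊕  56 = 128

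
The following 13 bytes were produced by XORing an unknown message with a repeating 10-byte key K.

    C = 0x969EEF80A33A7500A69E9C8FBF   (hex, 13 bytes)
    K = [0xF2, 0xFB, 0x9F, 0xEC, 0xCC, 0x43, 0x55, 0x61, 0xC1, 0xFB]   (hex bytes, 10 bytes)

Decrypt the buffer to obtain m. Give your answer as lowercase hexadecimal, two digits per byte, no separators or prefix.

6465706c6f79206167656e7420

The 10-byte key repeats, so the effective keystream is f2 fb 9f ec cc 43 55 61 c1 fb f2 fb 9f.
byte 0: 96 xor f2 = 64
byte 1: 9e xor fb = 65
byte 2: ef xor 9f = 70
byte 3: 80 xor ec = 6c
byte 4: a3 xor cc = 6f
byte 5: 3a xor 43 = 79
byte 6: 75 xor 55 = 20
byte 7: 00 xor 61 = 61
byte 8: a6 xor c1 = 67
byte 9: 9e xor fb = 65
byte 10: 9c xor f2 = 6e
byte 11: 8f xor fb = 74
byte 12: bf xor 9f = 20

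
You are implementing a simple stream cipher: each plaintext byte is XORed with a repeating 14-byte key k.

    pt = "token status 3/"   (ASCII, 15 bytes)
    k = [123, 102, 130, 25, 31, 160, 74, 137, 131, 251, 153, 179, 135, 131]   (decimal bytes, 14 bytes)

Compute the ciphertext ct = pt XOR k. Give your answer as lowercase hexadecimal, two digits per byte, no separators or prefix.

0f09e97c718039fde28fecc0a7b054

The 14-byte key repeats, so the effective keystream is 7b 66 82 19 1f a0 4a 89 83 fb 99 b3 87 83 7b.
byte 0: 01110100 ⊕ 01111011 = 00001111
byte 1: 01101111 ⊕ 01100110 = 00001001
byte 2: 01101011 ⊕ 10000010 = 11101001
byte 3: 01100101 ⊕ 00011001 = 01111100
byte 4: 01101110 ⊕ 00011111 = 01110001
byte 5: 00100000 ⊕ 10100000 = 10000000
byte 6: 01110011 ⊕ 01001010 = 00111001
byte 7: 01110100 ⊕ 10001001 = 11111101
byte 8: 01100001 ⊕ 10000011 = 11100010
byte 9: 01110100 ⊕ 11111011 = 10001111
byte 10: 01110101 ⊕ 10011001 = 11101100
byte 11: 01110011 ⊕ 10110011 = 11000000
byte 12: 00100000 ⊕ 10000111 = 10100111
byte 13: 00110011 ⊕ 10000011 = 10110000
byte 14: 00101111 ⊕ 01111011 = 01010100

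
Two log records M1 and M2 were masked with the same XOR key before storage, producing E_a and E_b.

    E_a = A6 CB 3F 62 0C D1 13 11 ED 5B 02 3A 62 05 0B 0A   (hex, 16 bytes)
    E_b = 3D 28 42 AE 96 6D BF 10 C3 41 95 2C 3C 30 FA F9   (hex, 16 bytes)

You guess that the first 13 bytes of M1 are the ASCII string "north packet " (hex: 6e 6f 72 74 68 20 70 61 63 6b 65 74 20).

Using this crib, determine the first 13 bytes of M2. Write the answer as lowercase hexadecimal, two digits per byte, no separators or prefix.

f58c0fb8f29cdc604d71f2627e

First, E_a ⊕ E_b = (M1 ⊕ K) ⊕ (M2 ⊕ K) = M1 ⊕ M2, so the key drops out. Then M2 = (M1 ⊕ M2) ⊕ M1 over the first 13 bytes.
byte 0: (a6 XOR 3d) XOR 6e = 9b XOR 6e = f5
byte 1: (cb XOR 28) XOR 6f = e3 XOR 6f = 8c
byte 2: (3f XOR 42) XOR 72 = 7d XOR 72 = 0f
byte 3: (62 XOR ae) XOR 74 = cc XOR 74 = b8
byte 4: (0c XOR 96) XOR 68 = 9a XOR 68 = f2
byte 5: (d1 XOR 6d) XOR 20 = bc XOR 20 = 9c
byte 6: (13 XOR bf) XOR 70 = ac XOR 70 = dc
byte 7: (11 XOR 10) XOR 61 = 01 XOR 61 = 60
byte 8: (ed XOR c3) XOR 63 = 2e XOR 63 = 4d
byte 9: (5b XOR 41) XOR 6b = 1a XOR 6b = 71
byte 10: (02 XOR 95) XOR 65 = 97 XOR 65 = f2
byte 11: (3a XOR 2c) XOR 74 = 16 XOR 74 = 62
byte 12: (62 XOR 3c) XOR 20 = 5e XOR 20 = 7e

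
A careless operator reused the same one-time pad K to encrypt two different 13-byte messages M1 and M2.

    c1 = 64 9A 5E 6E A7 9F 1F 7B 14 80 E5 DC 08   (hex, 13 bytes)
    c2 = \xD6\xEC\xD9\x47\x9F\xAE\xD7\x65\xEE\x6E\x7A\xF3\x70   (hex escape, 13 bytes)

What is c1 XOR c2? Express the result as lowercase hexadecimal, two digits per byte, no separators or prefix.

c1 ⊕ c2 = (M1 ⊕ K) ⊕ (M2 ⊕ K) = M1 ⊕ M2 — the shared key cancels under XOR.
byte 0: 64 ^ d6 = b2
byte 1: 9a ^ ec = 76
byte 2: 5e ^ d9 = 87
byte 3: 6e ^ 47 = 29
byte 4: a7 ^ 9f = 38
byte 5: 9f ^ ae = 31
byte 6: 1f ^ d7 = c8
byte 7: 7b ^ 65 = 1e
byte 8: 14 ^ ee = fa
byte 9: 80 ^ 6e = ee
byte 10: e5 ^ 7a = 9f
byte 11: dc ^ f3 = 2f
byte 12: 08 ^ 70 = 78

b27687293831c81efaee9f2f78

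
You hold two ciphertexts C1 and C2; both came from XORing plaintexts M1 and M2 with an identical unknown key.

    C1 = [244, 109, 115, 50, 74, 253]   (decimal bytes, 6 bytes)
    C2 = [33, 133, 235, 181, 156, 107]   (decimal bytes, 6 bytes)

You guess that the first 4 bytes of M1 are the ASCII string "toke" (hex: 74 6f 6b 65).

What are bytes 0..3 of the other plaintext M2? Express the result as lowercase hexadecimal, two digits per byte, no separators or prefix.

a187f3e2

First, C1 ⊕ C2 = (M1 ⊕ K) ⊕ (M2 ⊕ K) = M1 ⊕ M2, so the key drops out. Then M2 = (M1 ⊕ M2) ⊕ M1 over the first 4 bytes.
byte 0: (f4 ^ 21) ^ 74 = d5 ^ 74 = a1
byte 1: (6d ^ 85) ^ 6f = e8 ^ 6f = 87
byte 2: (73 ^ eb) ^ 6b = 98 ^ 6b = f3
byte 3: (32 ^ b5) ^ 65 = 87 ^ 65 = e2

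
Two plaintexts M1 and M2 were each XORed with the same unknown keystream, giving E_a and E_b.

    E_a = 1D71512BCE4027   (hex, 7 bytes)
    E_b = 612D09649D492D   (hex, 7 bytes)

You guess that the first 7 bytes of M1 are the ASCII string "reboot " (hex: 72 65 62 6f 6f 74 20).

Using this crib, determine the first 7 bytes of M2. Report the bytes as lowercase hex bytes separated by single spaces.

First, E_a ⊕ E_b = (M1 ⊕ K) ⊕ (M2 ⊕ K) = M1 ⊕ M2, so the key drops out. Then M2 = (M1 ⊕ M2) ⊕ M1 over the first 7 bytes.
byte 0: (1d ^ 61) ^ 72 = 7c ^ 72 = 0e
byte 1: (71 ^ 2d) ^ 65 = 5c ^ 65 = 39
byte 2: (51 ^ 09) ^ 62 = 58 ^ 62 = 3a
byte 3: (2b ^ 64) ^ 6f = 4f ^ 6f = 20
byte 4: (ce ^ 9d) ^ 6f = 53 ^ 6f = 3c
byte 5: (40 ^ 49) ^ 74 = 09 ^ 74 = 7d
byte 6: (27 ^ 2d) ^ 20 = 0a ^ 20 = 2a

0e 39 3a 20 3c 7d 2a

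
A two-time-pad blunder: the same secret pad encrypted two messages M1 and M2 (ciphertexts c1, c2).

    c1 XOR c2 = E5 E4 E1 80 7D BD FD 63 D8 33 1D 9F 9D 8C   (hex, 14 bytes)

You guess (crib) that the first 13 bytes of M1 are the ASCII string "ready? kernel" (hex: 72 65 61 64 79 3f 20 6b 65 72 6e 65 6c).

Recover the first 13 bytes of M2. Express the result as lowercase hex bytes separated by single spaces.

Since c1 ⊕ c2 = M1 ⊕ M2, XORing with the guessed M1 bytes yields the corresponding M2 bytes: M2 = (c1 ⊕ c2) ⊕ M1.
e5 ^ 72 = 97
e4 ^ 65 = 81
e1 ^ 61 = 80
80 ^ 64 = e4
7d ^ 79 = 04
bd ^ 3f = 82
fd ^ 20 = dd
63 ^ 6b = 08
d8 ^ 65 = bd
33 ^ 72 = 41
1d ^ 6e = 73
9f ^ 65 = fa
9d ^ 6c = f1

97 81 80 e4 04 82 dd 08 bd 41 73 fa f1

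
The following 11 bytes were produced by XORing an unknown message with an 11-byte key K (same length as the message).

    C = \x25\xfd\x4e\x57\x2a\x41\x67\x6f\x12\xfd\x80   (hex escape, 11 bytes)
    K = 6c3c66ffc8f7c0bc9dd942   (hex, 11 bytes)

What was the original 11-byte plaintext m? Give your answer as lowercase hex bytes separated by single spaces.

49 c1 28 a8 e2 b6 a7 d3 8f 24 c2

25 ^ 6c = 49
fd ^ 3c = c1
4e ^ 66 = 28
57 ^ ff = a8
2a ^ c8 = e2
41 ^ f7 = b6
67 ^ c0 = a7
6f ^ bc = d3
12 ^ 9d = 8f
fd ^ d9 = 24
80 ^ 42 = c2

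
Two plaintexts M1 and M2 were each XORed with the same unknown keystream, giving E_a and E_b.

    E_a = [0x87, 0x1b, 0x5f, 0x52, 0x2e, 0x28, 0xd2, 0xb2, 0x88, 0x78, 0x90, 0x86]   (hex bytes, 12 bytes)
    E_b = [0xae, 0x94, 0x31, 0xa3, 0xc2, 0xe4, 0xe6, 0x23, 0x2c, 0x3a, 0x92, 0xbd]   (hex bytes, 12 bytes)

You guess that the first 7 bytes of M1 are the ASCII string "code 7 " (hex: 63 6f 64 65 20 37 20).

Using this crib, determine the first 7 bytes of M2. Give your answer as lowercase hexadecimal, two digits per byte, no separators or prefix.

First, E_a ⊕ E_b = (M1 ⊕ K) ⊕ (M2 ⊕ K) = M1 ⊕ M2, so the key drops out. Then M2 = (M1 ⊕ M2) ⊕ M1 over the first 7 bytes.
byte 0: (87 ⊕ ae) ⊕ 63 = 29 ⊕ 63 = 4a
byte 1: (1b ⊕ 94) ⊕ 6f = 8f ⊕ 6f = e0
byte 2: (5f ⊕ 31) ⊕ 64 = 6e ⊕ 64 = 0a
byte 3: (52 ⊕ a3) ⊕ 65 = f1 ⊕ 65 = 94
byte 4: (2e ⊕ c2) ⊕ 20 = ec ⊕ 20 = cc
byte 5: (28 ⊕ e4) ⊕ 37 = cc ⊕ 37 = fb
byte 6: (d2 ⊕ e6) ⊕ 20 = 34 ⊕ 20 = 14

4ae00a94ccfb14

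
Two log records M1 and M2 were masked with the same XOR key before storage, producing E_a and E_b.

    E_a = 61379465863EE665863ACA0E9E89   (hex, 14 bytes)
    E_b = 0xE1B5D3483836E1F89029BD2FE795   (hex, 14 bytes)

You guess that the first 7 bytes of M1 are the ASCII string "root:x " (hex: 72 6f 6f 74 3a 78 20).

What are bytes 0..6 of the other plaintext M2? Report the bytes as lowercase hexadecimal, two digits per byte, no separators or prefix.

First, E_a ⊕ E_b = (M1 ⊕ K) ⊕ (M2 ⊕ K) = M1 ⊕ M2, so the key drops out. Then M2 = (M1 ⊕ M2) ⊕ M1 over the first 7 bytes.
byte 0: (61 ^ e1) ^ 72 = 80 ^ 72 = f2
byte 1: (37 ^ b5) ^ 6f = 82 ^ 6f = ed
byte 2: (94 ^ d3) ^ 6f = 47 ^ 6f = 28
byte 3: (65 ^ 48) ^ 74 = 2d ^ 74 = 59
byte 4: (86 ^ 38) ^ 3a = be ^ 3a = 84
byte 5: (3e ^ 36) ^ 78 = 08 ^ 78 = 70
byte 6: (e6 ^ e1) ^ 20 = 07 ^ 20 = 27

f2ed2859847027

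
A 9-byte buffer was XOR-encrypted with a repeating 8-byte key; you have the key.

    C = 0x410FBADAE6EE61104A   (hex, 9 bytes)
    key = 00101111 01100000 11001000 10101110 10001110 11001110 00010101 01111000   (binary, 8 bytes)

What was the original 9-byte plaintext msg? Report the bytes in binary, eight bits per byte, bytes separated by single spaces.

The 8-byte key repeats, so the effective keystream is 2f 60 c8 ae 8e ce 15 78 2f.
byte 0:  65 XOR  47 = 110
byte 1:  15 XOR  96 = 111
byte 2: 186 XOR 200 = 114
byte 3: 218 XOR 174 = 116
byte 4: 230 XOR 142 = 104
byte 5: 238 XOR 206 =  32
byte 6:  97 XOR  21 = 116
byte 7:  16 XOR 120 = 104
byte 8:  74 XOR  47 = 101

01101110 01101111 01110010 01110100 01101000 00100000 01110100 01101000 01100101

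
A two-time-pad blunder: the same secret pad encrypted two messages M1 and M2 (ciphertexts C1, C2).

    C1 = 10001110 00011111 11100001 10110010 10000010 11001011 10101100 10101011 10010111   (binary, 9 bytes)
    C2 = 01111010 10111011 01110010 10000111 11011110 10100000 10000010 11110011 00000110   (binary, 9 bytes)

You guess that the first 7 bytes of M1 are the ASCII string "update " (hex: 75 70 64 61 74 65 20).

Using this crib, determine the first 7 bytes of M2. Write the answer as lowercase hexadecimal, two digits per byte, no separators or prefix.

First, C1 ⊕ C2 = (M1 ⊕ K) ⊕ (M2 ⊕ K) = M1 ⊕ M2, so the key drops out. Then M2 = (M1 ⊕ M2) ⊕ M1 over the first 7 bytes.
byte 0: (8e ⊕ 7a) ⊕ 75 = f4 ⊕ 75 = 81
byte 1: (1f ⊕ bb) ⊕ 70 = a4 ⊕ 70 = d4
byte 2: (e1 ⊕ 72) ⊕ 64 = 93 ⊕ 64 = f7
byte 3: (b2 ⊕ 87) ⊕ 61 = 35 ⊕ 61 = 54
byte 4: (82 ⊕ de) ⊕ 74 = 5c ⊕ 74 = 28
byte 5: (cb ⊕ a0) ⊕ 65 = 6b ⊕ 65 = 0e
byte 6: (ac ⊕ 82) ⊕ 20 = 2e ⊕ 20 = 0e

81d4f754280e0e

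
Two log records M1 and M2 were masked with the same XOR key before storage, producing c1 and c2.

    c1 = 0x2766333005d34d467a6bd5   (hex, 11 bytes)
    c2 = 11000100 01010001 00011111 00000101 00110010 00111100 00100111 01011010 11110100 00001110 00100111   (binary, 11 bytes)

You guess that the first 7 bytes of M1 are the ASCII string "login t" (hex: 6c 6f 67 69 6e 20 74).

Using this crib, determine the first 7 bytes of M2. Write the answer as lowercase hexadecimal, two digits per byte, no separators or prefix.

First, c1 ⊕ c2 = (M1 ⊕ K) ⊕ (M2 ⊕ K) = M1 ⊕ M2, so the key drops out. Then M2 = (M1 ⊕ M2) ⊕ M1 over the first 7 bytes.
byte 0: (27 ^ c4) ^ 6c = e3 ^ 6c = 8f
byte 1: (66 ^ 51) ^ 6f = 37 ^ 6f = 58
byte 2: (33 ^ 1f) ^ 67 = 2c ^ 67 = 4b
byte 3: (30 ^ 05) ^ 69 = 35 ^ 69 = 5c
byte 4: (05 ^ 32) ^ 6e = 37 ^ 6e = 59
byte 5: (d3 ^ 3c) ^ 20 = ef ^ 20 = cf
byte 6: (4d ^ 27) ^ 74 = 6a ^ 74 = 1e

8f584b5c59cf1e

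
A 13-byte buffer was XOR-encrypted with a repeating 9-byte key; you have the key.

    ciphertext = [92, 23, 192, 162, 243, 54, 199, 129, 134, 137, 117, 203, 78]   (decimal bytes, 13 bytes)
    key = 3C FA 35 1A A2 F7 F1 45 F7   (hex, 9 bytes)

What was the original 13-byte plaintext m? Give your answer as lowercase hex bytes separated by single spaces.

The 9-byte key repeats, so the effective keystream is 3c fa 35 1a a2 f7 f1 45 f7 3c fa 35 1a.
byte 0: 5c ^ 3c = 60
byte 1: 17 ^ fa = ed
byte 2: c0 ^ 35 = f5
byte 3: a2 ^ 1a = b8
byte 4: f3 ^ a2 = 51
byte 5: 36 ^ f7 = c1
byte 6: c7 ^ f1 = 36
byte 7: 81 ^ 45 = c4
byte 8: 86 ^ f7 = 71
byte 9: 89 ^ 3c = b5
byte 10: 75 ^ fa = 8f
byte 11: cb ^ 35 = fe
byte 12: 4e ^ 1a = 54

60 ed f5 b8 51 c1 36 c4 71 b5 8f fe 54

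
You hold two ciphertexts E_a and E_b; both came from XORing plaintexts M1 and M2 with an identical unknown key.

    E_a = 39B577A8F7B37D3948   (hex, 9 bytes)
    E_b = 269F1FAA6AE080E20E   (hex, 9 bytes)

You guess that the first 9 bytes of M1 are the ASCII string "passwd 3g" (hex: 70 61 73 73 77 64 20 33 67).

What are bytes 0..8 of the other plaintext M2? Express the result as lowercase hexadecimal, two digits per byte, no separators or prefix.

6f4b1b71ea37dde821

First, E_a ⊕ E_b = (M1 ⊕ K) ⊕ (M2 ⊕ K) = M1 ⊕ M2, so the key drops out. Then M2 = (M1 ⊕ M2) ⊕ M1 over the first 9 bytes.
byte 0: (39 XOR 26) XOR 70 = 1f XOR 70 = 6f
byte 1: (b5 XOR 9f) XOR 61 = 2a XOR 61 = 4b
byte 2: (77 XOR 1f) XOR 73 = 68 XOR 73 = 1b
byte 3: (a8 XOR aa) XOR 73 = 02 XOR 73 = 71
byte 4: (f7 XOR 6a) XOR 77 = 9d XOR 77 = ea
byte 5: (b3 XOR e0) XOR 64 = 53 XOR 64 = 37
byte 6: (7d XOR 80) XOR 20 = fd XOR 20 = dd
byte 7: (39 XOR e2) XOR 33 = db XOR 33 = e8
byte 8: (48 XOR 0e) XOR 67 = 46 XOR 67 = 21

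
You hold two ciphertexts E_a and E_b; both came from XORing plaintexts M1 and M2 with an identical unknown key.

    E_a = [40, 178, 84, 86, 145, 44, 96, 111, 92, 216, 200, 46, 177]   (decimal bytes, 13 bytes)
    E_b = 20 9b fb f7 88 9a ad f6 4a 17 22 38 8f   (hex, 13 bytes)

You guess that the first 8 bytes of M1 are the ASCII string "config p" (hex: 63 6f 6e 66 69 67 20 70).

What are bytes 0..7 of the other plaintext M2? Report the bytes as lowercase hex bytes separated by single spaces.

First, E_a ⊕ E_b = (M1 ⊕ K) ⊕ (M2 ⊕ K) = M1 ⊕ M2, so the key drops out. Then M2 = (M1 ⊕ M2) ⊕ M1 over the first 8 bytes.
byte 0: (28 ^ 20) ^ 63 = 08 ^ 63 = 6b
byte 1: (b2 ^ 9b) ^ 6f = 29 ^ 6f = 46
byte 2: (54 ^ fb) ^ 6e = af ^ 6e = c1
byte 3: (56 ^ f7) ^ 66 = a1 ^ 66 = c7
byte 4: (91 ^ 88) ^ 69 = 19 ^ 69 = 70
byte 5: (2c ^ 9a) ^ 67 = b6 ^ 67 = d1
byte 6: (60 ^ ad) ^ 20 = cd ^ 20 = ed
byte 7: (6f ^ f6) ^ 70 = 99 ^ 70 = e9

6b 46 c1 c7 70 d1 ed e9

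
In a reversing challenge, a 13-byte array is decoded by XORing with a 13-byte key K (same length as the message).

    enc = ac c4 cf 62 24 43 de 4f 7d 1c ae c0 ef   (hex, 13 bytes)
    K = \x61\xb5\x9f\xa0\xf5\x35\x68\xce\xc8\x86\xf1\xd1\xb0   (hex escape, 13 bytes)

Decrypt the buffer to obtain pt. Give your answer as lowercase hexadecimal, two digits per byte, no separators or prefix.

cd7150c2d176b681b59a5f115f

XOR is its own inverse, so applying the key byte-wise gives the result directly.
10101100 xor 01100001 = 11001101
11000100 xor 10110101 = 01110001
11001111 xor 10011111 = 01010000
01100010 xor 10100000 = 11000010
00100100 xor 11110101 = 11010001
01000011 xor 00110101 = 01110110
11011110 xor 01101000 = 10110110
01001111 xor 11001110 = 10000001
01111101 xor 11001000 = 10110101
00011100 xor 10000110 = 10011010
10101110 xor 11110001 = 01011111
11000000 xor 11010001 = 00010001
11101111 xor 10110000 = 01011111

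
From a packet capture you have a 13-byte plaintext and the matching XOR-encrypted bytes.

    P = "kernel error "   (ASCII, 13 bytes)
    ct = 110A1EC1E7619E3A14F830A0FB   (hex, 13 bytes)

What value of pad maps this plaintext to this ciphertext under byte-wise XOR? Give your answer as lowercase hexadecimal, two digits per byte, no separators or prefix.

7a6f6caf820dbe5f668a5fd2db

Since ct = P ⊕ pad, XORing both sides with P gives pad = P ⊕ ct.
6b xor 11 = 7a
65 xor 0a = 6f
72 xor 1e = 6c
6e xor c1 = af
65 xor e7 = 82
6c xor 61 = 0d
20 xor 9e = be
65 xor 3a = 5f
72 xor 14 = 66
72 xor f8 = 8a
6f xor 30 = 5f
72 xor a0 = d2
20 xor fb = db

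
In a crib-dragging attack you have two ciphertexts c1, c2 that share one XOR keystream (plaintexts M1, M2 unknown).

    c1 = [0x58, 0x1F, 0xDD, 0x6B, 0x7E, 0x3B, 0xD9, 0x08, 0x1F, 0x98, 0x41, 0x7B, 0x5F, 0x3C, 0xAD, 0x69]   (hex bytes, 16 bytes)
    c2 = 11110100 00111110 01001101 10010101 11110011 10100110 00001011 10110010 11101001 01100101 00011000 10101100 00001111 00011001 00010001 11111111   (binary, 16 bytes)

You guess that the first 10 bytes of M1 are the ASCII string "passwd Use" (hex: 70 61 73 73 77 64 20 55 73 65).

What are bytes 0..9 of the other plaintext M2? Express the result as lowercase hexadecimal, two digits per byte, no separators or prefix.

First, c1 ⊕ c2 = (M1 ⊕ K) ⊕ (M2 ⊕ K) = M1 ⊕ M2, so the key drops out. Then M2 = (M1 ⊕ M2) ⊕ M1 over the first 10 bytes.
byte 0: (58 ⊕ f4) ⊕ 70 = ac ⊕ 70 = dc
byte 1: (1f ⊕ 3e) ⊕ 61 = 21 ⊕ 61 = 40
byte 2: (dd ⊕ 4d) ⊕ 73 = 90 ⊕ 73 = e3
byte 3: (6b ⊕ 95) ⊕ 73 = fe ⊕ 73 = 8d
byte 4: (7e ⊕ f3) ⊕ 77 = 8d ⊕ 77 = fa
byte 5: (3b ⊕ a6) ⊕ 64 = 9d ⊕ 64 = f9
byte 6: (d9 ⊕ 0b) ⊕ 20 = d2 ⊕ 20 = f2
byte 7: (08 ⊕ b2) ⊕ 55 = ba ⊕ 55 = ef
byte 8: (1f ⊕ e9) ⊕ 73 = f6 ⊕ 73 = 85
byte 9: (98 ⊕ 65) ⊕ 65 = fd ⊕ 65 = 98

dc40e38dfaf9f2ef8598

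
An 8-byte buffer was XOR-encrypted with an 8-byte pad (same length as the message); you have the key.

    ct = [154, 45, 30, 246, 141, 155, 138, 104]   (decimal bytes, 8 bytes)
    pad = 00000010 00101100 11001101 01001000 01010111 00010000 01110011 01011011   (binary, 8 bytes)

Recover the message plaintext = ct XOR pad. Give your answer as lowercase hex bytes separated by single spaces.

XOR is its own inverse, so applying the key byte-wise gives the result directly.
9a ⊕ 02 = 98
2d ⊕ 2c = 01
1e ⊕ cd = d3
f6 ⊕ 48 = be
8d ⊕ 57 = da
9b ⊕ 10 = 8b
8a ⊕ 73 = f9
68 ⊕ 5b = 33

98 01 d3 be da 8b f9 33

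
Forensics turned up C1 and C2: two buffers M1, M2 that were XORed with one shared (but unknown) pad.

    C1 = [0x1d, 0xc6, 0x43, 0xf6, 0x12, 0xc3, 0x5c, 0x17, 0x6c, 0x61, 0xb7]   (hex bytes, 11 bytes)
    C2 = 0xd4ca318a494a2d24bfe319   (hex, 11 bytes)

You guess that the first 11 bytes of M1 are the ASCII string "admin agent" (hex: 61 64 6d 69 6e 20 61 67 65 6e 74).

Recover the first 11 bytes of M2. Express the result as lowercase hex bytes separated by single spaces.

First, C1 ⊕ C2 = (M1 ⊕ K) ⊕ (M2 ⊕ K) = M1 ⊕ M2, so the key drops out. Then M2 = (M1 ⊕ M2) ⊕ M1 over the first 11 bytes.
byte 0: (1d xor d4) xor 61 = c9 xor 61 = a8
byte 1: (c6 xor ca) xor 64 = 0c xor 64 = 68
byte 2: (43 xor 31) xor 6d = 72 xor 6d = 1f
byte 3: (f6 xor 8a) xor 69 = 7c xor 69 = 15
byte 4: (12 xor 49) xor 6e = 5b xor 6e = 35
byte 5: (c3 xor 4a) xor 20 = 89 xor 20 = a9
byte 6: (5c xor 2d) xor 61 = 71 xor 61 = 10
byte 7: (17 xor 24) xor 67 = 33 xor 67 = 54
byte 8: (6c xor bf) xor 65 = d3 xor 65 = b6
byte 9: (61 xor e3) xor 6e = 82 xor 6e = ec
byte 10: (b7 xor 19) xor 74 = ae xor 74 = da

a8 68 1f 15 35 a9 10 54 b6 ec da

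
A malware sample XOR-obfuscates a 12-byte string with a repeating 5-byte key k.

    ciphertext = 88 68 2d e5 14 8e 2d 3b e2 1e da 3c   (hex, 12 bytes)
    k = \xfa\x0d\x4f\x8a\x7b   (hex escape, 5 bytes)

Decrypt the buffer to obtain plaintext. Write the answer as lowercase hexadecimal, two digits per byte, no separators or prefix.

7265626f6f74207468652031

The 5-byte key repeats, so the effective keystream is fa 0d 4f 8a 7b fa 0d 4f 8a 7b fa 0d.
byte 0: 136 ⊕ 250 = 114
byte 1: 104 ⊕  13 = 101
byte 2:  45 ⊕  79 =  98
byte 3: 229 ⊕ 138 = 111
byte 4:  20 ⊕ 123 = 111
byte 5: 142 ⊕ 250 = 116
byte 6:  45 ⊕  13 =  32
byte 7:  59 ⊕  79 = 116
byte 8: 226 ⊕ 138 = 104
byte 9:  30 ⊕ 123 = 101
byte 10: 218 ⊕ 250 =  32
byte 11:  60 ⊕  13 =  49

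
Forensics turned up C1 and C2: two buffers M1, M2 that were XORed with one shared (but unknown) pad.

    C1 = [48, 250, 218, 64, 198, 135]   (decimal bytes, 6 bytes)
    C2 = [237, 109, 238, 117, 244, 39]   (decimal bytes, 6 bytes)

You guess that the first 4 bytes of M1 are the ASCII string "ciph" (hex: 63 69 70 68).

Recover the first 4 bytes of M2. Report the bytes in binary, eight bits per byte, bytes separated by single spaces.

10111110 11111110 01000100 01011101

First, C1 ⊕ C2 = (M1 ⊕ K) ⊕ (M2 ⊕ K) = M1 ⊕ M2, so the key drops out. Then M2 = (M1 ⊕ M2) ⊕ M1 over the first 4 bytes.
byte 0: (30 XOR ed) XOR 63 = dd XOR 63 = be
byte 1: (fa XOR 6d) XOR 69 = 97 XOR 69 = fe
byte 2: (da XOR ee) XOR 70 = 34 XOR 70 = 44
byte 3: (40 XOR 75) XOR 68 = 35 XOR 68 = 5d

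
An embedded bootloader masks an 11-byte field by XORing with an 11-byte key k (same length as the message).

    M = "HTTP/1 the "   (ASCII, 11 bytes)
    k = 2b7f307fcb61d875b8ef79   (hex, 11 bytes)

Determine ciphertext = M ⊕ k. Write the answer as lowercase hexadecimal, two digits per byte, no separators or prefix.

632b642fe450f801d08a59

XOR is its own inverse, so applying the key byte-wise gives the result directly.
01001000 XOR 00101011 = 01100011
01010100 XOR 01111111 = 00101011
01010100 XOR 00110000 = 01100100
01010000 XOR 01111111 = 00101111
00101111 XOR 11001011 = 11100100
00110001 XOR 01100001 = 01010000
00100000 XOR 11011000 = 11111000
01110100 XOR 01110101 = 00000001
01101000 XOR 10111000 = 11010000
01100101 XOR 11101111 = 10001010
00100000 XOR 01111001 = 01011001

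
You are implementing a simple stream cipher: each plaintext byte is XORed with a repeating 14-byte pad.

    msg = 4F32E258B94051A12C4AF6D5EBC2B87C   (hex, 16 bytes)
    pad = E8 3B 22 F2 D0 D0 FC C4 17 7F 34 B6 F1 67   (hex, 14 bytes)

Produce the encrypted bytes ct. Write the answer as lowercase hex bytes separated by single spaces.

a7 09 c0 aa 69 90 ad 65 3b 35 c2 63 1a a5 50 47

The 14-byte key repeats, so the effective keystream is e8 3b 22 f2 d0 d0 fc c4 17 7f 34 b6 f1 67 e8 3b.
byte 0: 4f XOR e8 = a7
byte 1: 32 XOR 3b = 09
byte 2: e2 XOR 22 = c0
byte 3: 58 XOR f2 = aa
byte 4: b9 XOR d0 = 69
byte 5: 40 XOR d0 = 90
byte 6: 51 XOR fc = ad
byte 7: a1 XOR c4 = 65
byte 8: 2c XOR 17 = 3b
byte 9: 4a XOR 7f = 35
byte 10: f6 XOR 34 = c2
byte 11: d5 XOR b6 = 63
byte 12: eb XOR f1 = 1a
byte 13: c2 XOR 67 = a5
byte 14: b8 XOR e8 = 50
byte 15: 7c XOR 3b = 47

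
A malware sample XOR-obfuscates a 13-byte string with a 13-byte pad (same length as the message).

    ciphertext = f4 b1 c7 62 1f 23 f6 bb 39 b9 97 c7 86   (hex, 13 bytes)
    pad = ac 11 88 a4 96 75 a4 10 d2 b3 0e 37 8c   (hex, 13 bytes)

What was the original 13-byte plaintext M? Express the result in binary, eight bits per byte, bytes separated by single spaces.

XOR is its own inverse, so applying the key byte-wise gives the result directly.
byte 0: f4 xor ac = 58
byte 1: b1 xor 11 = a0
byte 2: c7 xor 88 = 4f
byte 3: 62 xor a4 = c6
byte 4: 1f xor 96 = 89
byte 5: 23 xor 75 = 56
byte 6: f6 xor a4 = 52
byte 7: bb xor 10 = ab
byte 8: 39 xor d2 = eb
byte 9: b9 xor b3 = 0a
byte 10: 97 xor 0e = 99
byte 11: c7 xor 37 = f0
byte 12: 86 xor 8c = 0a

01011000 10100000 01001111 11000110 10001001 01010110 01010010 10101011 11101011 00001010 10011001 11110000 00001010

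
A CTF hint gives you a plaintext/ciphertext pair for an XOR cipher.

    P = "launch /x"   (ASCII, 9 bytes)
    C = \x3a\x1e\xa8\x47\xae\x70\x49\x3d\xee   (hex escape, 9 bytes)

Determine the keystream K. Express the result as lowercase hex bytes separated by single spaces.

Since C = P ⊕ K, XORing both sides with P gives K = P ⊕ C.
108 ⊕  58 =  86
 97 ⊕  30 = 127
117 ⊕ 168 = 221
110 ⊕  71 =  41
 99 ⊕ 174 = 205
104 ⊕ 112 =  24
 32 ⊕  73 = 105
 47 ⊕  61 =  18
120 ⊕ 238 = 150

56 7f dd 29 cd 18 69 12 96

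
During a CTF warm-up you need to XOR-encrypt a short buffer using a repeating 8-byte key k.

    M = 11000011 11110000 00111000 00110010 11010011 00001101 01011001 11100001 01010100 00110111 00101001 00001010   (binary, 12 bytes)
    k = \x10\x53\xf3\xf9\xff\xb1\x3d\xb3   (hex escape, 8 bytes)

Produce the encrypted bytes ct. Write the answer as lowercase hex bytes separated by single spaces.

The 8-byte key repeats, so the effective keystream is 10 53 f3 f9 ff b1 3d b3 10 53 f3 f9.
byte 0: c3 ^ 10 = d3
byte 1: f0 ^ 53 = a3
byte 2: 38 ^ f3 = cb
byte 3: 32 ^ f9 = cb
byte 4: d3 ^ ff = 2c
byte 5: 0d ^ b1 = bc
byte 6: 59 ^ 3d = 64
byte 7: e1 ^ b3 = 52
byte 8: 54 ^ 10 = 44
byte 9: 37 ^ 53 = 64
byte 10: 29 ^ f3 = da
byte 11: 0a ^ f9 = f3

d3 a3 cb cb 2c bc 64 52 44 64 da f3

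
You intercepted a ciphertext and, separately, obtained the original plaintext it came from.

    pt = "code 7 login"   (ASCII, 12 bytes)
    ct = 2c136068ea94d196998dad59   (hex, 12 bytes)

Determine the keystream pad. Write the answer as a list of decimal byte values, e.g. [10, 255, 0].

[79, 124, 4, 13, 202, 163, 241, 250, 246, 234, 196, 55]

Since ct = pt ⊕ pad, XORing both sides with pt gives pad = pt ⊕ ct.
byte 0: 63 ^ 2c = 4f
byte 1: 6f ^ 13 = 7c
byte 2: 64 ^ 60 = 04
byte 3: 65 ^ 68 = 0d
byte 4: 20 ^ ea = ca
byte 5: 37 ^ 94 = a3
byte 6: 20 ^ d1 = f1
byte 7: 6c ^ 96 = fa
byte 8: 6f ^ 99 = f6
byte 9: 67 ^ 8d = ea
byte 10: 69 ^ ad = c4
byte 11: 6e ^ 59 = 37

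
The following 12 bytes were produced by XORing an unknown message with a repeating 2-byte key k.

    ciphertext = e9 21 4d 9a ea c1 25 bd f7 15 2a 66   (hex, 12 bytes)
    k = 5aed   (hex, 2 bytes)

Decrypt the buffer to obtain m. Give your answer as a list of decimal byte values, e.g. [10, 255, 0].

The 2-byte key repeats, so the effective keystream is 5a ed 5a ed 5a ed 5a ed 5a ed 5a ed.
byte 0: 233 XOR  90 = 179
byte 1:  33 XOR 237 = 204
byte 2:  77 XOR  90 =  23
byte 3: 154 XOR 237 = 119
byte 4: 234 XOR  90 = 176
byte 5: 193 XOR 237 =  44
byte 6:  37 XOR  90 = 127
byte 7: 189 XOR 237 =  80
byte 8: 247 XOR  90 = 173
byte 9:  21 XOR 237 = 248
byte 10:  42 XOR  90 = 112
byte 11: 102 XOR 237 = 139

[179, 204, 23, 119, 176, 44, 127, 80, 173, 248, 112, 139]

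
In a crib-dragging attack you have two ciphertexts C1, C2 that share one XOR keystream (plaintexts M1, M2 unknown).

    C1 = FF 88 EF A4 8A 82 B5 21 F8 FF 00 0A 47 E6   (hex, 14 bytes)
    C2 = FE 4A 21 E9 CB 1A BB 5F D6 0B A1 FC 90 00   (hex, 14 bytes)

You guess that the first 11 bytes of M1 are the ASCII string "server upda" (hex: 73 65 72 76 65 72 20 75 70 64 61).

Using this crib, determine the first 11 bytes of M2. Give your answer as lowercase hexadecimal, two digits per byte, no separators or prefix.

First, C1 ⊕ C2 = (M1 ⊕ K) ⊕ (M2 ⊕ K) = M1 ⊕ M2, so the key drops out. Then M2 = (M1 ⊕ M2) ⊕ M1 over the first 11 bytes.
byte 0: (ff xor fe) xor 73 = 01 xor 73 = 72
byte 1: (88 xor 4a) xor 65 = c2 xor 65 = a7
byte 2: (ef xor 21) xor 72 = ce xor 72 = bc
byte 3: (a4 xor e9) xor 76 = 4d xor 76 = 3b
byte 4: (8a xor cb) xor 65 = 41 xor 65 = 24
byte 5: (82 xor 1a) xor 72 = 98 xor 72 = ea
byte 6: (b5 xor bb) xor 20 = 0e xor 20 = 2e
byte 7: (21 xor 5f) xor 75 = 7e xor 75 = 0b
byte 8: (f8 xor d6) xor 70 = 2e xor 70 = 5e
byte 9: (ff xor 0b) xor 64 = f4 xor 64 = 90
byte 10: (00 xor a1) xor 61 = a1 xor 61 = c0

72a7bc3b24ea2e0b5e90c0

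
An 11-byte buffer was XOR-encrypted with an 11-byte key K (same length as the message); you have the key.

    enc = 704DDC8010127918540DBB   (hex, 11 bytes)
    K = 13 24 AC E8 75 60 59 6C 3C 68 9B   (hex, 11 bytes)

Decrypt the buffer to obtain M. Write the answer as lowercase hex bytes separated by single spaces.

byte 0: 70 ⊕ 13 = 63
byte 1: 4d ⊕ 24 = 69
byte 2: dc ⊕ ac = 70
byte 3: 80 ⊕ e8 = 68
byte 4: 10 ⊕ 75 = 65
byte 5: 12 ⊕ 60 = 72
byte 6: 79 ⊕ 59 = 20
byte 7: 18 ⊕ 6c = 74
byte 8: 54 ⊕ 3c = 68
byte 9: 0d ⊕ 68 = 65
byte 10: bb ⊕ 9b = 20

63 69 70 68 65 72 20 74 68 65 20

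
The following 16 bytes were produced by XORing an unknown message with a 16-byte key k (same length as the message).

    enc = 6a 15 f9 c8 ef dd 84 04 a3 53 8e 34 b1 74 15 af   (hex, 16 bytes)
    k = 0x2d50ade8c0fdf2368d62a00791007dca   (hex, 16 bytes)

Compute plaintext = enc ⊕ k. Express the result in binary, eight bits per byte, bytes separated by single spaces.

XOR is its own inverse, so applying the key byte-wise gives the result directly.
byte 0: 106 ^  45 =  71
byte 1:  21 ^  80 =  69
byte 2: 249 ^ 173 =  84
byte 3: 200 ^ 232 =  32
byte 4: 239 ^ 192 =  47
byte 5: 221 ^ 253 =  32
byte 6: 132 ^ 242 = 118
byte 7:   4 ^  54 =  50
byte 8: 163 ^ 141 =  46
byte 9:  83 ^  98 =  49
byte 10: 142 ^ 160 =  46
byte 11:  52 ^   7 =  51
byte 12: 177 ^ 145 =  32
byte 13: 116 ^   0 = 116
byte 14:  21 ^ 125 = 104
byte 15: 175 ^ 202 = 101

01000111 01000101 01010100 00100000 00101111 00100000 01110110 00110010 00101110 00110001 00101110 00110011 00100000 01110100 01101000 01100101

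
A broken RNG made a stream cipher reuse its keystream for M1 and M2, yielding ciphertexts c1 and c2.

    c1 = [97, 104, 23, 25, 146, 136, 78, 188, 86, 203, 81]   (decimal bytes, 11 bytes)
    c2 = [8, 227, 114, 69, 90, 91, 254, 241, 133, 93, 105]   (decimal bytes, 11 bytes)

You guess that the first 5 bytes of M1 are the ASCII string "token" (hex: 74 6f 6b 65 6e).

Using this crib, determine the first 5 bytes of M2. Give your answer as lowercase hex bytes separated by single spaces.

1d e4 0e 39 a6

First, c1 ⊕ c2 = (M1 ⊕ K) ⊕ (M2 ⊕ K) = M1 ⊕ M2, so the key drops out. Then M2 = (M1 ⊕ M2) ⊕ M1 over the first 5 bytes.
byte 0: (61 XOR 08) XOR 74 = 69 XOR 74 = 1d
byte 1: (68 XOR e3) XOR 6f = 8b XOR 6f = e4
byte 2: (17 XOR 72) XOR 6b = 65 XOR 6b = 0e
byte 3: (19 XOR 45) XOR 65 = 5c XOR 65 = 39
byte 4: (92 XOR 5a) XOR 6e = c8 XOR 6e = a6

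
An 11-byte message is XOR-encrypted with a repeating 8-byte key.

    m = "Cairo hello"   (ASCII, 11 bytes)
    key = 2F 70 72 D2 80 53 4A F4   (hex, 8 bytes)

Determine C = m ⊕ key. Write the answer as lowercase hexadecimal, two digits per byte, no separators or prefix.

The 8-byte key repeats, so the effective keystream is 2f 70 72 d2 80 53 4a f4 2f 70 72.
byte 0: 43 XOR 2f = 6c
byte 1: 61 XOR 70 = 11
byte 2: 69 XOR 72 = 1b
byte 3: 72 XOR d2 = a0
byte 4: 6f XOR 80 = ef
byte 5: 20 XOR 53 = 73
byte 6: 68 XOR 4a = 22
byte 7: 65 XOR f4 = 91
byte 8: 6c XOR 2f = 43
byte 9: 6c XOR 70 = 1c
byte 10: 6f XOR 72 = 1d

6c111ba0ef732291431c1d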